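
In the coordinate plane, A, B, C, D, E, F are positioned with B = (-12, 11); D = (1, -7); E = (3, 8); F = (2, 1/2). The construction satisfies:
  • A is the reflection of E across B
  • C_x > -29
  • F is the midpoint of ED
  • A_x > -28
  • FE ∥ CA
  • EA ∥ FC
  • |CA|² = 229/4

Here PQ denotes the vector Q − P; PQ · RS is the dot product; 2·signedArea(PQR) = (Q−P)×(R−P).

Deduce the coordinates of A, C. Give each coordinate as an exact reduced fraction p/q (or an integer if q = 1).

A = (-27, 14)
C = (-28, 13/2)

1. A_x = -27  [A is the reflection of E across B]
2. A_y = 14  [A is the reflection of E across B]
   → A = (-27, 14)
3. C_x = -28  [FE ∥ CA ∩ EA ∥ FC]
4. C_y = 13/2  [FE ∥ CA ∩ EA ∥ FC]
   → C = (-28, 13/2)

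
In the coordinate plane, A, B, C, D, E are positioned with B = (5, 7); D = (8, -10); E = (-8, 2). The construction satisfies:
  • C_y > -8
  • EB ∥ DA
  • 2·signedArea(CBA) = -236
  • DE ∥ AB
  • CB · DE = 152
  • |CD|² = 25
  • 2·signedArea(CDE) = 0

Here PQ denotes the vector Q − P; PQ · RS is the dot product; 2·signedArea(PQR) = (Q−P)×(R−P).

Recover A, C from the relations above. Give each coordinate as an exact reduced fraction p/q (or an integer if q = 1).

A = (21, -5)
C = (4, -7)

1. A_x = 21  [DE ∥ AB ∩ EB ∥ DA]
2. A_y = -5  [DE ∥ AB ∩ EB ∥ DA]
   → A = (21, -5)
3. C_x = 4  [2·signedArea(CDE) = 0 ∩ CB · DE = 152]
4. C_y = -7  [2·signedArea(CDE) = 0 ∩ CB · DE = 152]
   → C = (4, -7)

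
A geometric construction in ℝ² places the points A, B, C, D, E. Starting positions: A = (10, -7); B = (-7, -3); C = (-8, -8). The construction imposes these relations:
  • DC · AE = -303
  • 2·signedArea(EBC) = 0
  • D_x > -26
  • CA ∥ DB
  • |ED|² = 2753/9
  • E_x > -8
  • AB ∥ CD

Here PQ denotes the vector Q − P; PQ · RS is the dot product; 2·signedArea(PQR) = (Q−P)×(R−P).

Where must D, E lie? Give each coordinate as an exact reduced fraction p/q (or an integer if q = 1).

1. D_x = -25  [CA ∥ DB ∩ AB ∥ CD]
2. D_y = -4  [CA ∥ DB ∩ AB ∥ CD]
   → D = (-25, -4)
3. E_x = -23/3  [2·signedArea(EBC) = 0 ∩ DC · AE = -303]
4. E_y = -19/3  [2·signedArea(EBC) = 0 ∩ DC · AE = -303]
   → E = (-23/3, -19/3)

D = (-25, -4)
E = (-23/3, -19/3)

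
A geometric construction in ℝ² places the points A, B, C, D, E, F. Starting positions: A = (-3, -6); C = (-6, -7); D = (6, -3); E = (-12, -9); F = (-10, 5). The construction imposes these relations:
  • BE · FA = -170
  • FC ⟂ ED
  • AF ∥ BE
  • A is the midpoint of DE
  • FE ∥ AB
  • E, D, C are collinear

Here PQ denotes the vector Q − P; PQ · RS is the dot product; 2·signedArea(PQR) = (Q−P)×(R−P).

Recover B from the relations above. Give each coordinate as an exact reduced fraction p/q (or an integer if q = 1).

1. B_x = -5  [AF ∥ BE ∩ FE ∥ AB]
2. B_y = -20  [AF ∥ BE ∩ FE ∥ AB]
   → B = (-5, -20)

B = (-5, -20)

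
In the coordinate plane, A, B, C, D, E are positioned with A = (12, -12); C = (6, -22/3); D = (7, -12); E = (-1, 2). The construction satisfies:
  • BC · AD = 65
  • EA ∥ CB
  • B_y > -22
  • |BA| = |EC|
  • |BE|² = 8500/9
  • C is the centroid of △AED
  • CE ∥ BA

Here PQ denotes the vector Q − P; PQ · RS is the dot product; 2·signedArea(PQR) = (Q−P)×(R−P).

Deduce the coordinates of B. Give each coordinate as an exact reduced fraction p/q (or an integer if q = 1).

B = (19, -64/3)

1. B_x = 19  [CE ∥ BA ∩ EA ∥ CB]
2. B_y = -64/3  [CE ∥ BA ∩ EA ∥ CB]
   → B = (19, -64/3)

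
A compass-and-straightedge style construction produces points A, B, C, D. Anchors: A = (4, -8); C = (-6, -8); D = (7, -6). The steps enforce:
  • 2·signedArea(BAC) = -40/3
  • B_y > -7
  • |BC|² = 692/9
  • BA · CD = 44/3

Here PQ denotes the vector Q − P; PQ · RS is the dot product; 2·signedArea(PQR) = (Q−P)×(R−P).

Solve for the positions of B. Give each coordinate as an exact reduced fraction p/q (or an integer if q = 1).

1. B_x = 8/3  [2·signedArea(BAC) = -40/3 ∩ BA · CD = 44/3]
2. B_y = -20/3  [2·signedArea(BAC) = -40/3 ∩ BA · CD = 44/3]
   → B = (8/3, -20/3)

B = (8/3, -20/3)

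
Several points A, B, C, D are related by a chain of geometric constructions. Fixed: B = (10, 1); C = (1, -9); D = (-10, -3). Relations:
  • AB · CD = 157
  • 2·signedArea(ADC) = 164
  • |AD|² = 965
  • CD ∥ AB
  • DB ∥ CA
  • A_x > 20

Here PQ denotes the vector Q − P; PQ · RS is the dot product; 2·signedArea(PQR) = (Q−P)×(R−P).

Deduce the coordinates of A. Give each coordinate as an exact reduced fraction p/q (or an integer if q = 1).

1. A_x = 21  [CD ∥ AB ∩ DB ∥ CA]
2. A_y = -5  [CD ∥ AB ∩ DB ∥ CA]
   → A = (21, -5)

A = (21, -5)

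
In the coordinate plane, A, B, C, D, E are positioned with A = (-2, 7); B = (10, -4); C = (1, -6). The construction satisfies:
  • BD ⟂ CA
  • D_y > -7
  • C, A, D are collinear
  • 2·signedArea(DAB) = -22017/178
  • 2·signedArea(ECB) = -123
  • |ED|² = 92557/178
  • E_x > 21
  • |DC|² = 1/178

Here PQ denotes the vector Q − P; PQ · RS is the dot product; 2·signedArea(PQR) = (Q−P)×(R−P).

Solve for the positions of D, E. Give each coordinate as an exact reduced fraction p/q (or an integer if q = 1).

D = (181/178, -1081/178)
E = (22, -15)

1. D_x = 181/178  [C, A, D are collinear ∩ BD ⟂ CA]
2. D_y = -1081/178  [C, A, D are collinear ∩ BD ⟂ CA]
   → D = (181/178, -1081/178)
3. E_x = 22  [line -2·x + 9·y + 179 = 0 ∩ |ED|² = 92557/178]
4. E_y = -15  [line -2·x + 9·y + 179 = 0 ∩ |ED|² = 92557/178]
   → E = (22, -15)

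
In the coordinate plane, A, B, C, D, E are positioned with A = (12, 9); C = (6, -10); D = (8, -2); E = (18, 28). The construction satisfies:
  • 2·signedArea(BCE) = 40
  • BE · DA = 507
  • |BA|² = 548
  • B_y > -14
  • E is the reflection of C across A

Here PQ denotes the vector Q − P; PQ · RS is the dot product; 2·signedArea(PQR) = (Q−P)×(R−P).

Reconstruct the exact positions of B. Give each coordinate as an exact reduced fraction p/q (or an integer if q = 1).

1. B_x = 4  [2·signedArea(BCE) = 40 ∩ BE · DA = 507]
2. B_y = -13  [2·signedArea(BCE) = 40 ∩ BE · DA = 507]
   → B = (4, -13)

B = (4, -13)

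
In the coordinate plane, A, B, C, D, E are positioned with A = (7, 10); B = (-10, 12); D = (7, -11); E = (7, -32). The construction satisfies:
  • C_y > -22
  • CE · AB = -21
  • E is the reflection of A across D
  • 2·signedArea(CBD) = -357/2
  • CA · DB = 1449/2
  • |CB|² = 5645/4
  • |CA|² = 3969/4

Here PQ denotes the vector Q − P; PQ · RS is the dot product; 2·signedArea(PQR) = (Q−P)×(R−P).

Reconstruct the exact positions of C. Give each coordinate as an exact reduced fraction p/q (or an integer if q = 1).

1. C_x = 7  [2·signedArea(CBD) = -357/2 ∩ CA · DB = 1449/2]
2. C_y = -43/2  [2·signedArea(CBD) = -357/2 ∩ CA · DB = 1449/2]
   → C = (7, -43/2)

C = (7, -43/2)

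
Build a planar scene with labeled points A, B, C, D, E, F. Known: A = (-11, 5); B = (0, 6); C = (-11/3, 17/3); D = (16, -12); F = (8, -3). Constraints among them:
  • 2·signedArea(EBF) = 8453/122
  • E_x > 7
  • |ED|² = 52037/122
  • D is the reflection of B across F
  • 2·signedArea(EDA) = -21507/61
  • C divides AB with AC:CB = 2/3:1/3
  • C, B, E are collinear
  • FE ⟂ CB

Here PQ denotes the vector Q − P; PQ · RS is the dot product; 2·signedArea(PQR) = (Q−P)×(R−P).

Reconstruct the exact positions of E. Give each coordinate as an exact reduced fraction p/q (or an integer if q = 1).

1. E_x = 869/122  [C, B, E are collinear ∩ FE ⟂ CB]
2. E_y = 811/122  [C, B, E are collinear ∩ FE ⟂ CB]
   → E = (869/122, 811/122)

E = (869/122, 811/122)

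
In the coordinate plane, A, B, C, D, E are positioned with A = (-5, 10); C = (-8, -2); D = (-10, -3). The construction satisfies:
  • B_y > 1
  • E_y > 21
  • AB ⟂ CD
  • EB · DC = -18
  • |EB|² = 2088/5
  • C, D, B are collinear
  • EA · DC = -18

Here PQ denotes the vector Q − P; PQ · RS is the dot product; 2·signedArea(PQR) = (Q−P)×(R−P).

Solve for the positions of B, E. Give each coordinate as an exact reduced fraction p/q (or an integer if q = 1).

B = (-4/5, 8/5)
E = (-2, 22)

1. B_x = -4/5  [C, D, B are collinear ∩ AB ⟂ CD]
2. B_y = 8/5  [C, D, B are collinear ∩ AB ⟂ CD]
   → B = (-4/5, 8/5)
3. E_x = -2  [line -2·x + -1·y + 18 = 0 ∩ |EB|² = 2088/5]
4. E_y = 22  [line -2·x + -1·y + 18 = 0 ∩ |EB|² = 2088/5]
   → E = (-2, 22)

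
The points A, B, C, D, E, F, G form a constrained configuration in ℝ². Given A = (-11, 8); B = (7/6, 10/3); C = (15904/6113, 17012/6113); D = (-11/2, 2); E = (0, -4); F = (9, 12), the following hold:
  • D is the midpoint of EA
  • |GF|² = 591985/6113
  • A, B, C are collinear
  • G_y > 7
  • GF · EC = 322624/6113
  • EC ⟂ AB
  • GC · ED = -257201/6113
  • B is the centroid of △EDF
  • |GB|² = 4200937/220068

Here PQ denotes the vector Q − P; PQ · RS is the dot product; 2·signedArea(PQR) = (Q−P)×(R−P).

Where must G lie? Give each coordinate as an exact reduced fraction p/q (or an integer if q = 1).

G = (1226/6113, 46424/6113)

1. G_x = 1226/6113  [GF · EC = 322624/6113 ∩ GC · ED = -257201/6113]
2. G_y = 46424/6113  [GF · EC = 322624/6113 ∩ GC · ED = -257201/6113]
   → G = (1226/6113, 46424/6113)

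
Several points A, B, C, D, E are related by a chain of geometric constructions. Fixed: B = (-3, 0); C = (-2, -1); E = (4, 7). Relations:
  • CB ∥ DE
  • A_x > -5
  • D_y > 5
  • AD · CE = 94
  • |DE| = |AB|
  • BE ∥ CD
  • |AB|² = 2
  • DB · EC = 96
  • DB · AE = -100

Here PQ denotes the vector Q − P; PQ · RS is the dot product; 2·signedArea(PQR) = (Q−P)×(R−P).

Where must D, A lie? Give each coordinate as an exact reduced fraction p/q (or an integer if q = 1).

1. D_x = 5  [CB ∥ DE ∩ BE ∥ CD]
2. D_y = 6  [CB ∥ DE ∩ BE ∥ CD]
   → D = (5, 6)
3. A_x = -4  [AD · CE = 94 ∩ DB · AE = -100]
4. A_y = 1  [AD · CE = 94 ∩ DB · AE = -100]
   → A = (-4, 1)

A = (-4, 1)
D = (5, 6)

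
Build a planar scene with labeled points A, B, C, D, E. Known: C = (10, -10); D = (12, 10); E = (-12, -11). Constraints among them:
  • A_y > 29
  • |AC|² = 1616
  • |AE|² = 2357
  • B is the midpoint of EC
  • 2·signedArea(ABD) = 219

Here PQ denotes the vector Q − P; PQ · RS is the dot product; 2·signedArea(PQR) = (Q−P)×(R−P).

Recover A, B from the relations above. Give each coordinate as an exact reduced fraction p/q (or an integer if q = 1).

1. B_x = -1  [B is the midpoint of EC]
2. B_y = -21/2  [B is the midpoint of EC]
   → B = (-1, -21/2)
3. A_x = 14  [line -41/2·x + 13·y + -103 = 0 ∩ |AE|² = 2357]
4. A_y = 30  [line -41/2·x + 13·y + -103 = 0 ∩ |AE|² = 2357]
   → A = (14, 30)

A = (14, 30)
B = (-1, -21/2)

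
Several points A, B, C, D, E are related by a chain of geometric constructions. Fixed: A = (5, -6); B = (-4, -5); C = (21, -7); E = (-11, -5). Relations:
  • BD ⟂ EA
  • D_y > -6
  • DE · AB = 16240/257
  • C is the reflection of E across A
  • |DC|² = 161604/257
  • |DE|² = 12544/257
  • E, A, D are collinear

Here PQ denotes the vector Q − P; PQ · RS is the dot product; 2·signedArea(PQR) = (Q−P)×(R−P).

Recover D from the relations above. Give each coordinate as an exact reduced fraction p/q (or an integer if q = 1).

D = (-1035/257, -1397/257)

1. D_x = -1035/257  [E, A, D are collinear ∩ BD ⟂ EA]
2. D_y = -1397/257  [E, A, D are collinear ∩ BD ⟂ EA]
   → D = (-1035/257, -1397/257)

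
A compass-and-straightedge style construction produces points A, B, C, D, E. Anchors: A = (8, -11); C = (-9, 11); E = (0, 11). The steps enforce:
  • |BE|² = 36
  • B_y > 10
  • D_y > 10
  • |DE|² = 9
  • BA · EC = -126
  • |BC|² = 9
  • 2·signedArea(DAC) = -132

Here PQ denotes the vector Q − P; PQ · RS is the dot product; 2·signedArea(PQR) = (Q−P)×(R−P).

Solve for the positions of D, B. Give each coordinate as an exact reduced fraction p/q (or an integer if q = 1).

B = (-6, 11)
D = (-3, 11)

1. D_x = -3  [line -22·x + -17·y + 121 = 0 ∩ |DE|² = 9]
2. D_y = 11  [line -22·x + -17·y + 121 = 0 ∩ |DE|² = 9]
   → D = (-3, 11)
3. B_x = -6  [BA · EC = -126]
4. B_y = 11  [|BE|² = 36]
   → B = (-6, 11)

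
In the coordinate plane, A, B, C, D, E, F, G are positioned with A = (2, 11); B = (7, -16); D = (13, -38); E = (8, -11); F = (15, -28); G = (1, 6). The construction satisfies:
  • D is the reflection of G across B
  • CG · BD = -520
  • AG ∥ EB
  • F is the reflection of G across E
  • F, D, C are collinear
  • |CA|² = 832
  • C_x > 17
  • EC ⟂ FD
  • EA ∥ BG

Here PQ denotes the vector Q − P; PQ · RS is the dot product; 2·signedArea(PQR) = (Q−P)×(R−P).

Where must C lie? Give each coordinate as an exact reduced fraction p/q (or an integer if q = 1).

1. C_x = 18  [F, D, C are collinear ∩ EC ⟂ FD]
2. C_y = -13  [F, D, C are collinear ∩ EC ⟂ FD]
   → C = (18, -13)

C = (18, -13)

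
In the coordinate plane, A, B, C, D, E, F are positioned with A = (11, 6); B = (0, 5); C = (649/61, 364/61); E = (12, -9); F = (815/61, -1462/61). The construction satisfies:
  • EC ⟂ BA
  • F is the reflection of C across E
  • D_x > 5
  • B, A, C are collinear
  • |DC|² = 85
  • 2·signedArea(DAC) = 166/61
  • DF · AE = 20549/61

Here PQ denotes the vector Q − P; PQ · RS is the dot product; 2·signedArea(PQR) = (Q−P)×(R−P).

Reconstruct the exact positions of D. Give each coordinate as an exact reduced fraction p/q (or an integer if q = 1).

D = (6, -2)

1. D_x = 6  [2·signedArea(DAC) = 166/61 ∩ DF · AE = 20549/61]
2. D_y = -2  [2·signedArea(DAC) = 166/61 ∩ DF · AE = 20549/61]
   → D = (6, -2)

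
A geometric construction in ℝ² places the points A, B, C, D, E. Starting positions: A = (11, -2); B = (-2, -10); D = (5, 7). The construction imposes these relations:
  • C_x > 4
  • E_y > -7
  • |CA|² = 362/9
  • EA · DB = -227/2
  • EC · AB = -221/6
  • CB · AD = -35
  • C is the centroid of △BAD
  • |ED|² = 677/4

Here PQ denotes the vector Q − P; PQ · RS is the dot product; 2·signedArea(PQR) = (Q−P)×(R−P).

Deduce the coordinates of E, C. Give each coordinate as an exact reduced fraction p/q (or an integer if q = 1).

1. C_x = 14/3  [C is the centroid of △BAD]
2. C_y = -5/3  [C is the centroid of △BAD]
   → C = (14/3, -5/3)
3. E_x = 9/2  [EC · AB = -221/6 ∩ EA · DB = -227/2]
4. E_y = -6  [EC · AB = -221/6 ∩ EA · DB = -227/2]
   → E = (9/2, -6)

C = (14/3, -5/3)
E = (9/2, -6)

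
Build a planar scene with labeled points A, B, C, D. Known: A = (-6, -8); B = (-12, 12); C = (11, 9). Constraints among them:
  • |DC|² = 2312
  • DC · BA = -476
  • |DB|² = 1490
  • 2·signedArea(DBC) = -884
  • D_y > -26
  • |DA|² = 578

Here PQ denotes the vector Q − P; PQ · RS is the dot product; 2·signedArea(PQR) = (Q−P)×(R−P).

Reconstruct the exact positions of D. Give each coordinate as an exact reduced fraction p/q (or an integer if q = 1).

1. D_x = -23  [2·signedArea(DBC) = -884 ∩ DC · BA = -476]
2. D_y = -25  [2·signedArea(DBC) = -884 ∩ DC · BA = -476]
   → D = (-23, -25)

D = (-23, -25)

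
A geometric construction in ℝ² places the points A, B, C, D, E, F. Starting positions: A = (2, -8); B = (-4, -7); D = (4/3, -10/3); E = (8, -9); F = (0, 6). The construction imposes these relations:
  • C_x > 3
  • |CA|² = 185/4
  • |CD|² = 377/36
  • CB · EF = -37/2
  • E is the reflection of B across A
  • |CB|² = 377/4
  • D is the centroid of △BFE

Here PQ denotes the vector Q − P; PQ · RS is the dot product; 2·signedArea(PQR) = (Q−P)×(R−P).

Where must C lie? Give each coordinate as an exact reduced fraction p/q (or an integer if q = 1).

C = (4, -3/2)

1. C_x = 4  [line 8·x + -15·y + -109/2 = 0 ∩ |CB|² = 377/4]
2. C_y = -3/2  [line 8·x + -15·y + -109/2 = 0 ∩ |CB|² = 377/4]
   → C = (4, -3/2)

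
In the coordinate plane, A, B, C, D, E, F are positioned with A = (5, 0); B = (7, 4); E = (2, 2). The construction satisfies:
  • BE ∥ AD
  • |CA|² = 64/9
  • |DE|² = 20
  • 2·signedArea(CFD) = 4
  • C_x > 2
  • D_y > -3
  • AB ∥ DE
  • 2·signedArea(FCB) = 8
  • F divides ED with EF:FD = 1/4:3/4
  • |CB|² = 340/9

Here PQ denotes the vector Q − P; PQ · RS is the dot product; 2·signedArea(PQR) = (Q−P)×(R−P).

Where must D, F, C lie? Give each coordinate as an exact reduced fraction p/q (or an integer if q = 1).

C = (7/3, 0)
D = (0, -2)
F = (3/2, 1)

1. D_x = 0  [AB ∥ DE ∩ BE ∥ AD]
2. D_y = -2  [AB ∥ DE ∩ BE ∥ AD]
   → D = (0, -2)
3. F_x = 3/2  [F divides ED with EF:FD = 1/4:3/4]
4. F_y = 1  [F divides ED with EF:FD = 1/4:3/4]
   → F = (3/2, 1)
5. C_x = 7/3  [2·signedArea(CFD) = 4 ∩ 2·signedArea(FCB) = 8]
6. C_y = 0  [2·signedArea(CFD) = 4 ∩ 2·signedArea(FCB) = 8]
   → C = (7/3, 0)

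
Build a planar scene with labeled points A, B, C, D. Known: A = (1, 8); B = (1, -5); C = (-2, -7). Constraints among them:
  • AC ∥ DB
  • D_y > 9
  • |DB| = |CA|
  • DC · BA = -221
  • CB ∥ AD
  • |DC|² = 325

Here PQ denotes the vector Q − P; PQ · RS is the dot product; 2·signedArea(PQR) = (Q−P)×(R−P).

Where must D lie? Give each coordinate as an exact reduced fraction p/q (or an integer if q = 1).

D = (4, 10)

1. D_x = 4  [AC ∥ DB ∩ CB ∥ AD]
2. D_y = 10  [AC ∥ DB ∩ CB ∥ AD]
   → D = (4, 10)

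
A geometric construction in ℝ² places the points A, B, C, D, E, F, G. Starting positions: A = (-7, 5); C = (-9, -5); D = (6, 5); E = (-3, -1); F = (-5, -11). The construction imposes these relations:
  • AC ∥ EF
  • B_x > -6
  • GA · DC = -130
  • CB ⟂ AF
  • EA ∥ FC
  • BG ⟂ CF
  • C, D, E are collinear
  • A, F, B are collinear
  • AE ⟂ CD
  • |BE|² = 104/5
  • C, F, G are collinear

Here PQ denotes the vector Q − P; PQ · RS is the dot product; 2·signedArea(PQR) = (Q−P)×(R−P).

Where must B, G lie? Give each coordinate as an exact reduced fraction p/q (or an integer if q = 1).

1. B_x = -29/5  [A, F, B are collinear ∩ CB ⟂ AF]
2. B_y = -23/5  [A, F, B are collinear ∩ CB ⟂ AF]
   → B = (-29/5, -23/5)
3. G_x = -41/5  [C, F, G are collinear ∩ BG ⟂ CF]
4. G_y = -31/5  [C, F, G are collinear ∩ BG ⟂ CF]
   → G = (-41/5, -31/5)

B = (-29/5, -23/5)
G = (-41/5, -31/5)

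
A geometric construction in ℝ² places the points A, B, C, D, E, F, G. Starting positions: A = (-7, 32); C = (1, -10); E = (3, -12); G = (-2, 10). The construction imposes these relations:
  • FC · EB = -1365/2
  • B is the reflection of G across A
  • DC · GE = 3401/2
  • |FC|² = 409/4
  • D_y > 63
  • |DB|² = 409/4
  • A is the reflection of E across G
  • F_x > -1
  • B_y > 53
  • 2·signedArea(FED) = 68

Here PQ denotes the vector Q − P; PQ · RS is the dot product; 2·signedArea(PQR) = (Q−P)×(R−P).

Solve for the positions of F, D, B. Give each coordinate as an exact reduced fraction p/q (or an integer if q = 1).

B = (-12, 54)
D = (-27/2, 64)
F = (-1/2, 0)

1. B_x = -12  [B is the reflection of G across A]
2. B_y = 54  [B is the reflection of G across A]
   → B = (-12, 54)
3. F_x = -1/2  [line 15·x + -66·y + 15/2 = 0 ∩ |FC|² = 409/4]
4. F_y = 0  [line 15·x + -66·y + 15/2 = 0 ∩ |FC|² = 409/4]
   → F = (-1/2, 0)
5. D_x = -27/2  [2·signedArea(FED) = 68 ∩ DC · GE = 3401/2]
6. D_y = 64  [2·signedArea(FED) = 68 ∩ DC · GE = 3401/2]
   → D = (-27/2, 64)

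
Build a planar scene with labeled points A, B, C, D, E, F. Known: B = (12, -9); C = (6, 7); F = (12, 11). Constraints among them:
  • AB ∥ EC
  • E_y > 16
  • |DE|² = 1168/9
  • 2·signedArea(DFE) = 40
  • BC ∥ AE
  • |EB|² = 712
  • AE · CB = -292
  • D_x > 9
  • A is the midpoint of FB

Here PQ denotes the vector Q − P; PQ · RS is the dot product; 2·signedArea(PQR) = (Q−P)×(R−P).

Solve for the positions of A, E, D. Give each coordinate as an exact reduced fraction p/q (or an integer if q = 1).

1. A_x = 12  [A is the midpoint of FB]
2. A_y = 1  [A is the midpoint of FB]
   → A = (12, 1)
3. E_x = 6  [AB ∥ EC ∩ BC ∥ AE]
4. E_y = 17  [AB ∥ EC ∩ BC ∥ AE]
   → E = (6, 17)
5. D_x = 10  [line -6·x + -6·y + 98 = 0 ∩ |DE|² = 1168/9]
6. D_y = 19/3  [line -6·x + -6·y + 98 = 0 ∩ |DE|² = 1168/9]
   → D = (10, 19/3)

A = (12, 1)
D = (10, 19/3)
E = (6, 17)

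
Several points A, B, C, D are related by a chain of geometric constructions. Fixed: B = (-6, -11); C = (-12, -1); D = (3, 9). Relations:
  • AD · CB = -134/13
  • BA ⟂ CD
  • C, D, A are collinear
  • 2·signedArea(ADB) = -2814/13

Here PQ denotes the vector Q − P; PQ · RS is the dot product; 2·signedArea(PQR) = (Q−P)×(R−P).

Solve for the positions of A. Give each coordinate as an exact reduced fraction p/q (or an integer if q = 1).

1. A_x = -162/13  [C, D, A are collinear ∩ BA ⟂ CD]
2. A_y = -17/13  [C, D, A are collinear ∩ BA ⟂ CD]
   → A = (-162/13, -17/13)

A = (-162/13, -17/13)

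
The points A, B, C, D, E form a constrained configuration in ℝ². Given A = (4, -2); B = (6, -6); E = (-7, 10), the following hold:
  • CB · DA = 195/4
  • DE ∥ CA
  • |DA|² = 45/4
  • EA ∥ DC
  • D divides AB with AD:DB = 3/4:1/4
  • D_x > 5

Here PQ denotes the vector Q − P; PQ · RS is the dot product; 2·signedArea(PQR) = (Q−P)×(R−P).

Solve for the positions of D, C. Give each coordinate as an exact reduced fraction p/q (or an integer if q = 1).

C = (33/2, -17)
D = (11/2, -5)

1. D_x = 11/2  [D divides AB with AD:DB = 3/4:1/4]
2. D_y = -5  [D divides AB with AD:DB = 3/4:1/4]
   → D = (11/2, -5)
3. C_x = 33/2  [DE ∥ CA ∩ EA ∥ DC]
4. C_y = -17  [DE ∥ CA ∩ EA ∥ DC]
   → C = (33/2, -17)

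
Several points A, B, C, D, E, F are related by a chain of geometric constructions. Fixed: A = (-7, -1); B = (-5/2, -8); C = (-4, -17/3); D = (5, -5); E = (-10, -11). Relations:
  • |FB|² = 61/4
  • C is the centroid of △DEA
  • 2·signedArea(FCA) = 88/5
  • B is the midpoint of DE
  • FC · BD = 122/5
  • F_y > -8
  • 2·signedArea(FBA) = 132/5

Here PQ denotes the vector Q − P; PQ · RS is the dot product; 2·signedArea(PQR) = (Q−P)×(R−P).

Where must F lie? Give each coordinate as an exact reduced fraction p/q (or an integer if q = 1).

1. F_x = -32/5  [2·signedArea(FBA) = 132/5 ∩ FC · BD = 122/5]
2. F_y = -39/5  [2·signedArea(FBA) = 132/5 ∩ FC · BD = 122/5]
   → F = (-32/5, -39/5)

F = (-32/5, -39/5)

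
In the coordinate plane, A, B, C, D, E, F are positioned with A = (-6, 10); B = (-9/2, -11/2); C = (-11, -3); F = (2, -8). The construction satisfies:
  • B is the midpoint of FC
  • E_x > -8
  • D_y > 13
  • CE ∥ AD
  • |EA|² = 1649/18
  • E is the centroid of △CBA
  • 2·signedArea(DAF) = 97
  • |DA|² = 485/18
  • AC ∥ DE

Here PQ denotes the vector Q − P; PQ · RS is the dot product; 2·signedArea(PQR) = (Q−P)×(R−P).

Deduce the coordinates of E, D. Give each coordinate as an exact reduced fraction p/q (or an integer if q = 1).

1. E_x = -43/6  [E is the centroid of △CBA]
2. E_y = 1/2  [E is the centroid of △CBA]
   → E = (-43/6, 1/2)
3. D_x = -13/6  [AC ∥ DE ∩ CE ∥ AD]
4. D_y = 27/2  [AC ∥ DE ∩ CE ∥ AD]
   → D = (-13/6, 27/2)

D = (-13/6, 27/2)
E = (-43/6, 1/2)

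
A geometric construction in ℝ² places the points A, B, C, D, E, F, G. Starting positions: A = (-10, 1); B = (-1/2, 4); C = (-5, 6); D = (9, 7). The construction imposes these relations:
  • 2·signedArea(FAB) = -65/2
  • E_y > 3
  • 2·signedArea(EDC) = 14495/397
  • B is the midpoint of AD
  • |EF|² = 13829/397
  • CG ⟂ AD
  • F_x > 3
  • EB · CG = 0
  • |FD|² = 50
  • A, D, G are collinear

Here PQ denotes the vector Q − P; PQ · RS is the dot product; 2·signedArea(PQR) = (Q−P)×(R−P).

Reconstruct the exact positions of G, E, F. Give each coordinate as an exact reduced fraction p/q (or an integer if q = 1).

E = (-664/397, 1441/397)
F = (4, 2)
G = (-1595/397, 1147/397)

1. G_x = -1595/397  [A, D, G are collinear ∩ CG ⟂ AD]
2. G_y = 1147/397  [A, D, G are collinear ∩ CG ⟂ AD]
   → G = (-1595/397, 1147/397)
3. E_x = -664/397  [EB · CG = 0 ∩ 2·signedArea(EDC) = 14495/397]
4. E_y = 1441/397  [EB · CG = 0 ∩ 2·signedArea(EDC) = 14495/397]
   → E = (-664/397, 1441/397)
5. F_x = 4  [line -3·x + 19/2·y + -7 = 0 ∩ |EF|² = 13829/397]
6. F_y = 2  [line -3·x + 19/2·y + -7 = 0 ∩ |EF|² = 13829/397]
   → F = (4, 2)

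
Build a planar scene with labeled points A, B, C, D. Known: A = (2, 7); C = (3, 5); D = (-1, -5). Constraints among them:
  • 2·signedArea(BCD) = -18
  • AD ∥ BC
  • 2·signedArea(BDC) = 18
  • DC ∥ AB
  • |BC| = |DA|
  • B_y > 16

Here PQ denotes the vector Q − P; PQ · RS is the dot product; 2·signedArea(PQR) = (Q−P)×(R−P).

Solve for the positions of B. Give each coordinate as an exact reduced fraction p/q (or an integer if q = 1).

1. B_x = 6  [AD ∥ BC ∩ DC ∥ AB]
2. B_y = 17  [AD ∥ BC ∩ DC ∥ AB]
   → B = (6, 17)

B = (6, 17)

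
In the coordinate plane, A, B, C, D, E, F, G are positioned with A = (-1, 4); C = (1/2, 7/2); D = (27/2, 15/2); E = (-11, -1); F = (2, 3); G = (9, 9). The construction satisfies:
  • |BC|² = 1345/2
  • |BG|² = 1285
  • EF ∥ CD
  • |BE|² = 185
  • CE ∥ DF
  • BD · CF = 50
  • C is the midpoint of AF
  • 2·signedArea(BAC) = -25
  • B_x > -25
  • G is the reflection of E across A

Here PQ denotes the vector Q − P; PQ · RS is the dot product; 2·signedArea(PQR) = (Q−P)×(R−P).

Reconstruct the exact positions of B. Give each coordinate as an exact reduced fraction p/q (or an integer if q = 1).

B = (-24, -5)

1. B_x = -24  [2·signedArea(BAC) = -25 ∩ BD · CF = 50]
2. B_y = -5  [2·signedArea(BAC) = -25 ∩ BD · CF = 50]
   → B = (-24, -5)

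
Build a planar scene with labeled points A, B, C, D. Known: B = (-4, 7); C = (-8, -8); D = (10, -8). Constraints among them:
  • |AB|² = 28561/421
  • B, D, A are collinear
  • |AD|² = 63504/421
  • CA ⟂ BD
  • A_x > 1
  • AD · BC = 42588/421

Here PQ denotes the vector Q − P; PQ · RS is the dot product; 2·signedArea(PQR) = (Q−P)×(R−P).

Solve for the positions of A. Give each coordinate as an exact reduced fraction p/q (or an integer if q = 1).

A = (682/421, 412/421)

1. A_x = 682/421  [B, D, A are collinear ∩ CA ⟂ BD]
2. A_y = 412/421  [B, D, A are collinear ∩ CA ⟂ BD]
   → A = (682/421, 412/421)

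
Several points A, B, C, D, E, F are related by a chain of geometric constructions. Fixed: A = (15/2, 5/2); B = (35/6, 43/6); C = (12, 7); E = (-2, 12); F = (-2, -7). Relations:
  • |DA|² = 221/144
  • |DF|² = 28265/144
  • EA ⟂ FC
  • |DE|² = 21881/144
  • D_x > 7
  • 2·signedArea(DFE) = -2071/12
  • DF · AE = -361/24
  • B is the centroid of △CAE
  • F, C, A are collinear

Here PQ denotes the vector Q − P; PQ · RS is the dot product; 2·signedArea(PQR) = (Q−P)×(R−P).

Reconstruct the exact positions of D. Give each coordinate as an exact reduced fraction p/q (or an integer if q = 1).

D = (85/12, 11/3)

1. D_x = 85/12  [2·signedArea(DFE) = -2071/12 ∩ DF · AE = -361/24]
2. D_y = 11/3  [2·signedArea(DFE) = -2071/12 ∩ DF · AE = -361/24]
   → D = (85/12, 11/3)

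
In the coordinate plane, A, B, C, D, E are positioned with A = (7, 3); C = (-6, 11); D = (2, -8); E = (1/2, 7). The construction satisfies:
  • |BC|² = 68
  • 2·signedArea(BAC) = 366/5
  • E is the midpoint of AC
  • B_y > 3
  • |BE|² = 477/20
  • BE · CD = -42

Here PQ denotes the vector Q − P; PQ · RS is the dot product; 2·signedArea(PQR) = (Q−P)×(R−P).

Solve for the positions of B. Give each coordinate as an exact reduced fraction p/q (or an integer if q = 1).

1. B_x = -14/5  [BE · CD = -42 ∩ 2·signedArea(BAC) = 366/5]
2. B_y = 17/5  [BE · CD = -42 ∩ 2·signedArea(BAC) = 366/5]
   → B = (-14/5, 17/5)

B = (-14/5, 17/5)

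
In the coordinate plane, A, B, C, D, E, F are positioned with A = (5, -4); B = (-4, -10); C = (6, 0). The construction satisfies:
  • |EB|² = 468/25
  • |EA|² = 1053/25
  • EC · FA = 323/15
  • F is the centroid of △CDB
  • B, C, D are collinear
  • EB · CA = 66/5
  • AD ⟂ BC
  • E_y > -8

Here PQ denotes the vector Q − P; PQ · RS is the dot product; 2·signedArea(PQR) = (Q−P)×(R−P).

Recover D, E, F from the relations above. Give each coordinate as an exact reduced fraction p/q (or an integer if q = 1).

D = (7/2, -5/2)
E = (-2/5, -38/5)
F = (11/6, -25/6)

1. D_x = 7/2  [B, C, D are collinear ∩ AD ⟂ BC]
2. D_y = -5/2  [B, C, D are collinear ∩ AD ⟂ BC]
   → D = (7/2, -5/2)
3. E_x = -2/5  [line 1·x + 4·y + 154/5 = 0 ∩ |EA|² = 1053/25]
4. E_y = -38/5  [line 1·x + 4·y + 154/5 = 0 ∩ |EA|² = 1053/25]
   → E = (-2/5, -38/5)
5. F_x = 11/6  [EC · FA = 323/15 ∩ F is the centroid of △CDB]
6. F_y = -25/6  [EC · FA = 323/15 ∩ F is the centroid of △CDB]
   → F = (11/6, -25/6)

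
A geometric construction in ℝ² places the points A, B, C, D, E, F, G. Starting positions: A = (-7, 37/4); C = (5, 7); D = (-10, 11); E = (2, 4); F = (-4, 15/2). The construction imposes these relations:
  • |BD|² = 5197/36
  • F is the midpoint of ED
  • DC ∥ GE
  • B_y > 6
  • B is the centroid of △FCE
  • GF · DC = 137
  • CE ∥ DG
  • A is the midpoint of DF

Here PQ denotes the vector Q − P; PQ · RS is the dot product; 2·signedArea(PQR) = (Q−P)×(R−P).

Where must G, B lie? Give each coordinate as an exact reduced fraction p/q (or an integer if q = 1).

B = (1, 37/6)
G = (-13, 8)

1. G_x = -13  [DC ∥ GE ∩ CE ∥ DG]
2. G_y = 8  [DC ∥ GE ∩ CE ∥ DG]
   → G = (-13, 8)
3. B_x = 1  [B is the centroid of △FCE]
4. B_y = 37/6  [B is the centroid of △FCE]
   → B = (1, 37/6)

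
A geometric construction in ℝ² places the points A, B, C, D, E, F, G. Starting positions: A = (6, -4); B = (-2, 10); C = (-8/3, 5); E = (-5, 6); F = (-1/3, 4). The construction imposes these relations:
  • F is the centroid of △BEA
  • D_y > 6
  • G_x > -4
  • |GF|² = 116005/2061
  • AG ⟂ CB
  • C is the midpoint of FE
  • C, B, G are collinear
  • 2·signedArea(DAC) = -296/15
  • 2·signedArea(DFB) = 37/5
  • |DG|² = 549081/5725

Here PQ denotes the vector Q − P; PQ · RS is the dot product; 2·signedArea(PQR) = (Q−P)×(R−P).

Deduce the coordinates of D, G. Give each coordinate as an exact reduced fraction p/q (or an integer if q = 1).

1. D_x = -12/5  [2·signedArea(DAC) = -296/15 ∩ 2·signedArea(DFB) = 37/5]
2. D_y = 7  [2·signedArea(DAC) = -296/15 ∩ 2·signedArea(DFB) = 37/5]
   → D = (-12/5, 7)
3. G_x = -846/229  [C, B, G are collinear ∩ AG ⟂ CB]
4. G_y = -620/229  [C, B, G are collinear ∩ AG ⟂ CB]
   → G = (-846/229, -620/229)

D = (-12/5, 7)
G = (-846/229, -620/229)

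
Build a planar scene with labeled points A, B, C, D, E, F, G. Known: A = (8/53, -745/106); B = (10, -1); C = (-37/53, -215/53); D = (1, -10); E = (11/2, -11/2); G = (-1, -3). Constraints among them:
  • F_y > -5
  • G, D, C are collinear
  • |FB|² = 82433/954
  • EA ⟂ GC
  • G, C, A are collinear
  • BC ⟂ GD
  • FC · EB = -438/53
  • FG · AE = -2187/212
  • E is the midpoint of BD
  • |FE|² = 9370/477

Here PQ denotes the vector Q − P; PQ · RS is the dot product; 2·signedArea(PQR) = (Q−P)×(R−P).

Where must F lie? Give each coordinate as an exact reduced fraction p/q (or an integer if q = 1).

1. F_x = 403/318  [FG · AE = -2187/212 ∩ FC · EB = -438/53]
2. F_y = -1331/318  [FG · AE = -2187/212 ∩ FC · EB = -438/53]
   → F = (403/318, -1331/318)

F = (403/318, -1331/318)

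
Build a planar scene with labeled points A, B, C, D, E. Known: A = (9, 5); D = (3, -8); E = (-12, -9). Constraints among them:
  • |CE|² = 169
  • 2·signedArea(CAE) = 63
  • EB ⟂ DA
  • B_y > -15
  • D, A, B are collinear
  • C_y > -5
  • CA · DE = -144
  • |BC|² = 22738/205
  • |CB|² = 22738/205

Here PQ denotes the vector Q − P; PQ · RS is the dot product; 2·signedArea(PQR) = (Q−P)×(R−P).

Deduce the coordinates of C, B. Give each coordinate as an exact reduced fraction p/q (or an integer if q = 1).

1. C_x = 0  [2·signedArea(CAE) = 63 ∩ CA · DE = -144]
2. C_y = -4  [2·signedArea(CAE) = 63 ∩ CA · DE = -144]
   → C = (0, -4)
3. B_x = -3/205  [D, A, B are collinear ∩ EB ⟂ DA]
4. B_y = -2979/205  [D, A, B are collinear ∩ EB ⟂ DA]
   → B = (-3/205, -2979/205)

B = (-3/205, -2979/205)
C = (0, -4)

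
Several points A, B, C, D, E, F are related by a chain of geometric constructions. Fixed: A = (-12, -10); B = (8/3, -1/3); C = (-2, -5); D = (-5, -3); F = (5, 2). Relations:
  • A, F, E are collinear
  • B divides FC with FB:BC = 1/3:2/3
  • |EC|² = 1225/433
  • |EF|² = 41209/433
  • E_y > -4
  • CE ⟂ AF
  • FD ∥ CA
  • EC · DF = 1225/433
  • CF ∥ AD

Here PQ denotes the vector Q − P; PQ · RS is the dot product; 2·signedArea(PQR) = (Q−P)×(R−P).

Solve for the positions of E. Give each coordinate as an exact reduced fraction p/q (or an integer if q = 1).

E = (-1286/433, -1570/433)

1. E_x = -1286/433  [A, F, E are collinear ∩ CE ⟂ AF]
2. E_y = -1570/433  [A, F, E are collinear ∩ CE ⟂ AF]
   → E = (-1286/433, -1570/433)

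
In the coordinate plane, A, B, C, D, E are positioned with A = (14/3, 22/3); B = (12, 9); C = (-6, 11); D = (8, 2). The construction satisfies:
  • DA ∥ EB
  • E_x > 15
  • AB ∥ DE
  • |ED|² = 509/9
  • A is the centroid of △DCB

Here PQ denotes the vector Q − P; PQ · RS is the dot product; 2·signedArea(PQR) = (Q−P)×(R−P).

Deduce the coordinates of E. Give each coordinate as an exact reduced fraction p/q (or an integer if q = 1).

E = (46/3, 11/3)

1. E_x = 46/3  [DA ∥ EB ∩ AB ∥ DE]
2. E_y = 11/3  [DA ∥ EB ∩ AB ∥ DE]
   → E = (46/3, 11/3)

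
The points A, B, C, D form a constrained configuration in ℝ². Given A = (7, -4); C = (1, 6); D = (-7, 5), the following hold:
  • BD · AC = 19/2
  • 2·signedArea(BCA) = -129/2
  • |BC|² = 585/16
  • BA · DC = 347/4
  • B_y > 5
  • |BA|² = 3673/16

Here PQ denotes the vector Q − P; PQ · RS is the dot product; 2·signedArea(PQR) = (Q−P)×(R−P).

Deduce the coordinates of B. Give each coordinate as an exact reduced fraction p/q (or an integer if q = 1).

1. B_x = -5  [BD · AC = 19/2 ∩ BA · DC = 347/4]
2. B_y = 21/4  [BD · AC = 19/2 ∩ BA · DC = 347/4]
   → B = (-5, 21/4)

B = (-5, 21/4)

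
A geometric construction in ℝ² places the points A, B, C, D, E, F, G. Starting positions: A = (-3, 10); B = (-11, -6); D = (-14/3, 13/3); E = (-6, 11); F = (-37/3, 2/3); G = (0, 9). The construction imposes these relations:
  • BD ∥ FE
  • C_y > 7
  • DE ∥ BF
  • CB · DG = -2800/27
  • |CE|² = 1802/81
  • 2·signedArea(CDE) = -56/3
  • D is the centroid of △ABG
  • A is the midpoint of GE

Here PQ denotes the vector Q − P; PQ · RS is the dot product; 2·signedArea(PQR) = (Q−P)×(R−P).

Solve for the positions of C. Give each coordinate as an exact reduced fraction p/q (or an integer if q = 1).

C = (-23/9, 70/9)

1. C_x = -23/9  [2·signedArea(CDE) = -56/3 ∩ CB · DG = -2800/27]
2. C_y = 70/9  [2·signedArea(CDE) = -56/3 ∩ CB · DG = -2800/27]
   → C = (-23/9, 70/9)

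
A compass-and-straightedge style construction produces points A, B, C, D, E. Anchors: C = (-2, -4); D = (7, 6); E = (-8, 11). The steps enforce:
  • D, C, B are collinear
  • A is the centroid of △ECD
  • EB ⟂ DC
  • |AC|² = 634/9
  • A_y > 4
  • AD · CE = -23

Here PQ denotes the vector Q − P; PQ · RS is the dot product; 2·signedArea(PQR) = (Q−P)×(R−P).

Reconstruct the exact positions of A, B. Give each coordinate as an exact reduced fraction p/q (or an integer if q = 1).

1. A_x = -1  [A is the centroid of △ECD]
2. A_y = 13/3  [A is the centroid of △ECD]
   → A = (-1, 13/3)
3. B_x = 502/181  [D, C, B are collinear ∩ EB ⟂ DC]
4. B_y = 236/181  [D, C, B are collinear ∩ EB ⟂ DC]
   → B = (502/181, 236/181)

A = (-1, 13/3)
B = (502/181, 236/181)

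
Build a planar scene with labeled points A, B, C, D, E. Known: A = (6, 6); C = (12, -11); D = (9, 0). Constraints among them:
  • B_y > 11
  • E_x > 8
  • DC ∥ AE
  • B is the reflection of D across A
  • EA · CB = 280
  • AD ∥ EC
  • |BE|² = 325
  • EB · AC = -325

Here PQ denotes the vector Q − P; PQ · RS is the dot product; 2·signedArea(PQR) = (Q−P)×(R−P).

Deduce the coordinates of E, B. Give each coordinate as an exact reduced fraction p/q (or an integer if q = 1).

1. E_x = 9  [AD ∥ EC ∩ DC ∥ AE]
2. E_y = -5  [AD ∥ EC ∩ DC ∥ AE]
   → E = (9, -5)
3. B_x = 3  [B is the reflection of D across A]
4. B_y = 12  [B is the reflection of D across A]
   → B = (3, 12)

B = (3, 12)
E = (9, -5)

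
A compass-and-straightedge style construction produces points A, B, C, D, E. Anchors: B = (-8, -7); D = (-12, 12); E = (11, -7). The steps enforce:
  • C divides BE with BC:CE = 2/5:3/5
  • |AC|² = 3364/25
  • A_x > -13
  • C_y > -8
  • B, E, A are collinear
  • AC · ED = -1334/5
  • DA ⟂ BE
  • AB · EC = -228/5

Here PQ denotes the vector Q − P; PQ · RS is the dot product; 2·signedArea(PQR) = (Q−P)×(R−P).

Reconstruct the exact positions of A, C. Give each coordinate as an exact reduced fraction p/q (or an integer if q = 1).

A = (-12, -7)
C = (-2/5, -7)

1. A_x = -12  [B, E, A are collinear ∩ DA ⟂ BE]
2. A_y = -7  [B, E, A are collinear ∩ DA ⟂ BE]
   → A = (-12, -7)
3. C_x = -2/5  [C divides BE with BC:CE = 2/5:3/5]
4. C_y = -7  [C divides BE with BC:CE = 2/5:3/5]
   → C = (-2/5, -7)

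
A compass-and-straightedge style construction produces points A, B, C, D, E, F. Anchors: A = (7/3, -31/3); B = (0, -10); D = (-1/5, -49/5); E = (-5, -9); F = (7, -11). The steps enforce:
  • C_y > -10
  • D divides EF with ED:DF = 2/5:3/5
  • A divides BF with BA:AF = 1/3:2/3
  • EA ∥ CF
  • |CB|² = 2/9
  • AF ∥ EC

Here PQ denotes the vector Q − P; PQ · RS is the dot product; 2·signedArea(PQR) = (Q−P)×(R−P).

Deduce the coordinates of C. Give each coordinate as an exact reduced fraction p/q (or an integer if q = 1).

C = (-1/3, -29/3)

1. C_x = -1/3  [EA ∥ CF ∩ AF ∥ EC]
2. C_y = -29/3  [EA ∥ CF ∩ AF ∥ EC]
   → C = (-1/3, -29/3)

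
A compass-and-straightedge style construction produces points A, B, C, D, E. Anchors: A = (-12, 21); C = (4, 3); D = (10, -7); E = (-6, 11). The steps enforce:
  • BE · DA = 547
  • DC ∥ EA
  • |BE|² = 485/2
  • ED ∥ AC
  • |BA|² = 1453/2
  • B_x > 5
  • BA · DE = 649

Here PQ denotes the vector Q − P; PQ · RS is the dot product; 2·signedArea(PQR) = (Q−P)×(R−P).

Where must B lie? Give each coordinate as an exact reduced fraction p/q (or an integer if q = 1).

1. B_x = 11/2  [BE · DA = 547 ∩ BA · DE = 649]
2. B_y = 1/2  [BE · DA = 547 ∩ BA · DE = 649]
   → B = (11/2, 1/2)

B = (11/2, 1/2)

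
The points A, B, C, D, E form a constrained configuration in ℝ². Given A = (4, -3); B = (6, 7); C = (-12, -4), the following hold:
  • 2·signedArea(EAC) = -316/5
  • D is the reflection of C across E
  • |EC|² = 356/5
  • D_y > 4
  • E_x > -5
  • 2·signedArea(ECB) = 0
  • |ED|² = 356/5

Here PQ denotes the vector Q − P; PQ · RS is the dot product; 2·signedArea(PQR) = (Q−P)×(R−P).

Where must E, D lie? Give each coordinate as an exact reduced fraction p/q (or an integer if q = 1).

1. E_x = -24/5  [2·signedArea(ECB) = 0 ∩ 2·signedArea(EAC) = -316/5]
2. E_y = 2/5  [2·signedArea(ECB) = 0 ∩ 2·signedArea(EAC) = -316/5]
   → E = (-24/5, 2/5)
3. D_x = 12/5  [D is the reflection of C across E]
4. D_y = 24/5  [D is the reflection of C across E]
   → D = (12/5, 24/5)

D = (12/5, 24/5)
E = (-24/5, 2/5)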